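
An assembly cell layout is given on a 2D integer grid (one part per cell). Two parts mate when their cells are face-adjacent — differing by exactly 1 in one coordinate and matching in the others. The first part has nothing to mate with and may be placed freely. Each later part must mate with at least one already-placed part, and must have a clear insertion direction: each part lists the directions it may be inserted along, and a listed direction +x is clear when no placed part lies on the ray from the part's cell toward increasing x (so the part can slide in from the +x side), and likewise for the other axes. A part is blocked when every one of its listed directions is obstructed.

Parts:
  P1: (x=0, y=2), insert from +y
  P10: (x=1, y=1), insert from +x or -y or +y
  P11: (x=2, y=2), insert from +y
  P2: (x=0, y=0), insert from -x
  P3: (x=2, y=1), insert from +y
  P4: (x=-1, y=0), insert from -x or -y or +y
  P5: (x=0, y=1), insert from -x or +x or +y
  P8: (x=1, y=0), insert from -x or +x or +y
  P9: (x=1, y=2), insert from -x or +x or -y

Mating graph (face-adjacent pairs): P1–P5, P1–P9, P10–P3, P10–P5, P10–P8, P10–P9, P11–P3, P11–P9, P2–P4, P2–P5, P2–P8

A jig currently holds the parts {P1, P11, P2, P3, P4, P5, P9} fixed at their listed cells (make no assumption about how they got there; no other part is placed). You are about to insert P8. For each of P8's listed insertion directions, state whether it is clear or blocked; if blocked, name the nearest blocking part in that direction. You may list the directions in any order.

+x: clear; +y: blocked by P9; -x: blocked by P2

-x: nearest on ray is P2@(0, 0) ⇒ blocked
+x: ray from P8(1, 0) has no placed part ⇒ clear
+y: nearest on ray is P9@(1, 2) ⇒ blocked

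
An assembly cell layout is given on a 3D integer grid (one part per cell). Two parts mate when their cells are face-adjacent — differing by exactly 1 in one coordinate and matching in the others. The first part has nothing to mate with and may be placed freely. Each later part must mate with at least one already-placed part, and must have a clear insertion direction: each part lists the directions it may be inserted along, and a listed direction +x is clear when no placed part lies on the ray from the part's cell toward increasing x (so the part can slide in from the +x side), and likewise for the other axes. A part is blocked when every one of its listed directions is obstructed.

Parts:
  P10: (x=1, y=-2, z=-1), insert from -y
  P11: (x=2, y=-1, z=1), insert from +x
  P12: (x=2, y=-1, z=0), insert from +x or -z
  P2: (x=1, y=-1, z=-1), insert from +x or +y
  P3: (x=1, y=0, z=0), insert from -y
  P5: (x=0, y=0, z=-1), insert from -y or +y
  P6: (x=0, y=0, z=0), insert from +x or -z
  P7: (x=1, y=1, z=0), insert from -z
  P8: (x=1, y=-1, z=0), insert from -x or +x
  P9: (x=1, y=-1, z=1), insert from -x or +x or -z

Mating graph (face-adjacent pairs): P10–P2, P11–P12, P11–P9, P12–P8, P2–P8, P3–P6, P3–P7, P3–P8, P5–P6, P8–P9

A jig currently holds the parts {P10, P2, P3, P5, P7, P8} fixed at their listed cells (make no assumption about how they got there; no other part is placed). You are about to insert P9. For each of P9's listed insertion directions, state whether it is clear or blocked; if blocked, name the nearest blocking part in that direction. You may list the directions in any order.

-x: ray from P9(1, -1, 1) has no placed part ⇒ clear
+x: ray from P9(1, -1, 1) has no placed part ⇒ clear
-z: nearest on ray is P8@(1, -1, 0) ⇒ blocked

+x: clear; -x: clear; -z: blocked by P8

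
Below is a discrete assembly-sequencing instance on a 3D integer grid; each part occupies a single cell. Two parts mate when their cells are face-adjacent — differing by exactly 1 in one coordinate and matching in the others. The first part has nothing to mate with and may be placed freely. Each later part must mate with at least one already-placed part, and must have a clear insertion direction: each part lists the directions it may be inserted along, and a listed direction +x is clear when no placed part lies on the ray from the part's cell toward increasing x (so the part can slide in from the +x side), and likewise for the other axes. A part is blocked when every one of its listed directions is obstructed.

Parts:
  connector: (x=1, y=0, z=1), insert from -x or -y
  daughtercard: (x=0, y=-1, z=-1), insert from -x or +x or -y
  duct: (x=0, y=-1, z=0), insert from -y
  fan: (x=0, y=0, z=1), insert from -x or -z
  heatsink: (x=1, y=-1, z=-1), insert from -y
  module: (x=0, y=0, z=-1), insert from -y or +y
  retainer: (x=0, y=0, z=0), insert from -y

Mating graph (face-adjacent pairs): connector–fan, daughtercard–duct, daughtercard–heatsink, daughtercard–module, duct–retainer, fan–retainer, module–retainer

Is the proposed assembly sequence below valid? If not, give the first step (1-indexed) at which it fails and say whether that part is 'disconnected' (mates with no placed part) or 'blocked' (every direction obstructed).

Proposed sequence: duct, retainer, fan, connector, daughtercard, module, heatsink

1. duct@(0, -1, 0) [-y clear] — {duct}
2. retainer@(0, 0, 0) — -y all obstructed ⇒ blocked

Invalid at step 2 (blocked)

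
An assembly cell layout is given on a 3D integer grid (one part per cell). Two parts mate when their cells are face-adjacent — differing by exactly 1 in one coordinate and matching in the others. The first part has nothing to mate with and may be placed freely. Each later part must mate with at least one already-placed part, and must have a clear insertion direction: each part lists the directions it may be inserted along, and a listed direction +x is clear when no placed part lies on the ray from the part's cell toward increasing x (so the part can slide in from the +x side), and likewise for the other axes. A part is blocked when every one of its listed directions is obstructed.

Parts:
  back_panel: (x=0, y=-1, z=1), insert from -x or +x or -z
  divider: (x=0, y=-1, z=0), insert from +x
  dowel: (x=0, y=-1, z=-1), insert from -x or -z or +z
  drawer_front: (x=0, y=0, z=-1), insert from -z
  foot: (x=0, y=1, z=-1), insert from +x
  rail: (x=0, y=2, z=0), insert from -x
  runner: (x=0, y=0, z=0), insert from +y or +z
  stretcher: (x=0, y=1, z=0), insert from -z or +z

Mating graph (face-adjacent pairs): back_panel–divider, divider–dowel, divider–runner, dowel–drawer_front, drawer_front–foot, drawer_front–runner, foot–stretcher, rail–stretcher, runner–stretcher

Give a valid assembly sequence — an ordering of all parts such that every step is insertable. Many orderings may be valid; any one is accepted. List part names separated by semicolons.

1. foot@(0, 1, -1) [+x clear] — {foot}
2. stretcher@(0, 1, 0) [+z clear] — {foot, stretcher}
3. rail@(0, 2, 0) [-x clear] — {foot, rail, stretcher}
4. runner@(0, 0, 0) [+z clear] — {foot, rail, runner, stretcher}
5. divider@(0, -1, 0) [+x clear] — {divider, foot, rail, runner, stretcher}
6. back_panel@(0, -1, 1) [-x clear] — {back_panel, divider, foot, rail, runner, stretcher}
7. dowel@(0, -1, -1) [-x clear] — {back_panel, divider, dowel, foot, rail, runner, stretcher}
8. drawer_front@(0, 0, -1) [-z clear] — {back_panel, divider, dowel, drawer_front, foot, rail, runner, stretcher}

foot; stretcher; rail; runner; divider; back_panel; dowel; drawer_front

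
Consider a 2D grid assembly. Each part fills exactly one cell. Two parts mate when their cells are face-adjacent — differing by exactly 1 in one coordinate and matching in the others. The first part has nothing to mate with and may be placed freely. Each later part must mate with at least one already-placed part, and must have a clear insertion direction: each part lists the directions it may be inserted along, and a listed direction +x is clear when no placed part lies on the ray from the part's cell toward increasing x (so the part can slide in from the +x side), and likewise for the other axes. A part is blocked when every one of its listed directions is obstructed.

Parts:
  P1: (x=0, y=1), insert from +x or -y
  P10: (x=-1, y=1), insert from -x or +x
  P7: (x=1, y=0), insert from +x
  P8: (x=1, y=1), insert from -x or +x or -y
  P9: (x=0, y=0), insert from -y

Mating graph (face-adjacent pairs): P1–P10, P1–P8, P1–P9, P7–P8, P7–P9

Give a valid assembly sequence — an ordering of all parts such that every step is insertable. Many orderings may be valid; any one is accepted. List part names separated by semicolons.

1. P7@(1, 0) [+x clear] — {P7}
2. P9@(0, 0) [-y clear] — {P7, P9}
3. P1@(0, 1) [+x clear] — {P1, P7, P9}
4. P8@(1, 1) [+x clear] — {P1, P7, P8, P9}
5. P10@(-1, 1) [-x clear] — {P1, P10, P7, P8, P9}

P7; P9; P1; P8; P10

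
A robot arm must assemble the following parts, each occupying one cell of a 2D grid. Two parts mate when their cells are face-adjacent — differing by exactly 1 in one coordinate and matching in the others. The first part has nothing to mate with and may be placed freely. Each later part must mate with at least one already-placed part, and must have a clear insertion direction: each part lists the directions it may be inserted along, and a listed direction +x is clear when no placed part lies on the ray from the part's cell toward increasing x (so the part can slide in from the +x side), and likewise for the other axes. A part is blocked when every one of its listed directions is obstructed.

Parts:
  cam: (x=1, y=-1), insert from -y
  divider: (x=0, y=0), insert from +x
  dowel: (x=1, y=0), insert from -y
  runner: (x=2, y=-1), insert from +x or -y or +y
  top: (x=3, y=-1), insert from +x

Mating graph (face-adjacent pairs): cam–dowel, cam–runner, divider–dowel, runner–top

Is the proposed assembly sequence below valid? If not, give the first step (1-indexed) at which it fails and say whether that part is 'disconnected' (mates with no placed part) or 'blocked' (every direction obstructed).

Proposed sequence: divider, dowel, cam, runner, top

Valid

1. divider@(0, 0) [+x clear] — {divider}
2. dowel@(1, 0) [-y clear] — {divider, dowel}
3. cam@(1, -1) [-y clear] — {cam, divider, dowel}
4. runner@(2, -1) [+x clear] — {cam, divider, dowel, runner}
5. top@(3, -1) [+x clear] — {cam, divider, dowel, runner, top}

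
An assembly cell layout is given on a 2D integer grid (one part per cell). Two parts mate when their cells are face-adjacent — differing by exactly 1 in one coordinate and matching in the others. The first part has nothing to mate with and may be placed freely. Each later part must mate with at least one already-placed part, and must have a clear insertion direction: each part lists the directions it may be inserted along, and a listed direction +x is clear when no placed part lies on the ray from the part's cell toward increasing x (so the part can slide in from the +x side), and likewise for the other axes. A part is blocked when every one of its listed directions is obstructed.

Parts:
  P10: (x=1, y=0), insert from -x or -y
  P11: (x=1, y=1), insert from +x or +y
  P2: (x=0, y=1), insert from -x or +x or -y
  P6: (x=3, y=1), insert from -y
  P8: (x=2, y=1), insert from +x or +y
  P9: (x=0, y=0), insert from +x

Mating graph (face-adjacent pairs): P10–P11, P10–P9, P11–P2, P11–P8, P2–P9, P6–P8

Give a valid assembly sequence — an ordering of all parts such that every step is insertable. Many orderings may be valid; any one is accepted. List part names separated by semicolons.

1. P9@(0, 0) [+x clear] — {P9}
2. P10@(1, 0) [-y clear] — {P10, P9}
3. P11@(1, 1) [+x clear] — {P10, P11, P9}
4. P8@(2, 1) [+x clear] — {P10, P11, P8, P9}
5. P6@(3, 1) [-y clear] — {P10, P11, P6, P8, P9}
6. P2@(0, 1) [-x clear] — {P10, P11, P2, P6, P8, P9}

P9; P10; P11; P8; P6; P2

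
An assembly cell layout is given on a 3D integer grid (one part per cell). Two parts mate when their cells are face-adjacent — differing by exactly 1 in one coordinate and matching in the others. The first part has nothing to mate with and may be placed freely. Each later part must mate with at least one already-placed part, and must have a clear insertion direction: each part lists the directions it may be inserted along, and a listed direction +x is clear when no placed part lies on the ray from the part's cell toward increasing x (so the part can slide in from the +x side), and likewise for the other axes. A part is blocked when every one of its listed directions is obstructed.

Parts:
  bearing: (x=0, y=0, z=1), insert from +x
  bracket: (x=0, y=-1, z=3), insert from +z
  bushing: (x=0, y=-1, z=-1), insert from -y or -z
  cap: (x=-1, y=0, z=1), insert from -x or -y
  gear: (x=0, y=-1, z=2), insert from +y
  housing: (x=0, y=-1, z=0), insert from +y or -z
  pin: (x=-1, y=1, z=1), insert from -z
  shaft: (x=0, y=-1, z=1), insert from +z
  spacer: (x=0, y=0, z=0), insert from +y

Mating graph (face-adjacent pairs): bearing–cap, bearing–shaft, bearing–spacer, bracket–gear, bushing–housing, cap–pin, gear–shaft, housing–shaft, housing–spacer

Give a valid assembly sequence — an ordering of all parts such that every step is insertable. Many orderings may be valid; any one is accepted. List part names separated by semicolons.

1. pin@(-1, 1, 1) [-z clear] — {pin}
2. cap@(-1, 0, 1) [-x clear] — {cap, pin}
3. bearing@(0, 0, 1) [+x clear] — {bearing, cap, pin}
4. spacer@(0, 0, 0) [+y clear] — {bearing, cap, pin, spacer}
5. shaft@(0, -1, 1) [+z clear] — {bearing, cap, pin, shaft, spacer}
6. gear@(0, -1, 2) [+y clear] — {bearing, cap, gear, pin, shaft, spacer}
7. bracket@(0, -1, 3) [+z clear] — {bearing, bracket, cap, gear, pin, shaft, spacer}
8. housing@(0, -1, 0) [-z clear] — {bearing, bracket, cap, gear, housing, pin, shaft, spacer}
9. bushing@(0, -1, -1) [-y clear] — {bearing, bracket, bushing, cap, gear, housing, pin, shaft, spacer}

pin; cap; bearing; spacer; shaft; gear; bracket; housing; bushing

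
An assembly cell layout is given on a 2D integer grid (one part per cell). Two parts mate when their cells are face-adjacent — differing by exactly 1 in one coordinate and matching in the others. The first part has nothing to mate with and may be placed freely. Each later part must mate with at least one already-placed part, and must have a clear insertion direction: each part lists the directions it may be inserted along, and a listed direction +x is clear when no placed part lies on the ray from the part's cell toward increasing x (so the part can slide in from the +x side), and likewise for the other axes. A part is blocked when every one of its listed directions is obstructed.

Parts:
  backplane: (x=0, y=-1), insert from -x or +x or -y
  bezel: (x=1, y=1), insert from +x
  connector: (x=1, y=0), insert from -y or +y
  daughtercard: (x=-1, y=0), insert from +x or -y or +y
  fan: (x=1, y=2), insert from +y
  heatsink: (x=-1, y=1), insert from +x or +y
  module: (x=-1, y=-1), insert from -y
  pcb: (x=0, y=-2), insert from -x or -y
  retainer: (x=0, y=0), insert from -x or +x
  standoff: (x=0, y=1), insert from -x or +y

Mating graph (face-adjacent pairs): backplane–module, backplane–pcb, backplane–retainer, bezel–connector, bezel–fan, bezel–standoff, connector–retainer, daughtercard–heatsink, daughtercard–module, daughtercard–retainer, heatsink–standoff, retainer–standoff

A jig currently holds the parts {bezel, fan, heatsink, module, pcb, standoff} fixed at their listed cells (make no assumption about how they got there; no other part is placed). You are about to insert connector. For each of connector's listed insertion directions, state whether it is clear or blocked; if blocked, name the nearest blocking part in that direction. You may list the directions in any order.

+y: blocked by bezel; -y: clear

-y: ray from connector(1, 0) has no placed part ⇒ clear
+y: nearest on ray is bezel@(1, 1) ⇒ blocked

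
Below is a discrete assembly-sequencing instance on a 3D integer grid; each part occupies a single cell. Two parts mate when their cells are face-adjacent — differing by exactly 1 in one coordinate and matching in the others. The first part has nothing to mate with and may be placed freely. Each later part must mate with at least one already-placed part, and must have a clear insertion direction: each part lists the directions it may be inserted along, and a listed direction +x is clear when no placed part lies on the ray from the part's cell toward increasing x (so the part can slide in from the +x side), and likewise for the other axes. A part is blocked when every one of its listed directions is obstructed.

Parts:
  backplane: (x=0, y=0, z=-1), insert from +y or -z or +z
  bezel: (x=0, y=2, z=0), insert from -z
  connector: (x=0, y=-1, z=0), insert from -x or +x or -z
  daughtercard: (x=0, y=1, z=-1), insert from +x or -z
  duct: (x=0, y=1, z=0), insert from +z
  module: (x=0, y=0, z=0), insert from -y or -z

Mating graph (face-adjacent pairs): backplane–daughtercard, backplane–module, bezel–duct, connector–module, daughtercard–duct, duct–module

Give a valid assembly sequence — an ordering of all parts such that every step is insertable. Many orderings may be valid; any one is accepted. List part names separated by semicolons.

1. daughtercard@(0, 1, -1) [+x clear] — {daughtercard}
2. duct@(0, 1, 0) [+z clear] — {daughtercard, duct}
3. backplane@(0, 0, -1) [-z clear] — {backplane, daughtercard, duct}
4. module@(0, 0, 0) [-y clear] — {backplane, daughtercard, duct, module}
5. connector@(0, -1, 0) [-x clear] — {backplane, connector, daughtercard, duct, module}
6. bezel@(0, 2, 0) [-z clear] — {backplane, bezel, connector, daughtercard, duct, module}

daughtercard; duct; backplane; module; connector; bezel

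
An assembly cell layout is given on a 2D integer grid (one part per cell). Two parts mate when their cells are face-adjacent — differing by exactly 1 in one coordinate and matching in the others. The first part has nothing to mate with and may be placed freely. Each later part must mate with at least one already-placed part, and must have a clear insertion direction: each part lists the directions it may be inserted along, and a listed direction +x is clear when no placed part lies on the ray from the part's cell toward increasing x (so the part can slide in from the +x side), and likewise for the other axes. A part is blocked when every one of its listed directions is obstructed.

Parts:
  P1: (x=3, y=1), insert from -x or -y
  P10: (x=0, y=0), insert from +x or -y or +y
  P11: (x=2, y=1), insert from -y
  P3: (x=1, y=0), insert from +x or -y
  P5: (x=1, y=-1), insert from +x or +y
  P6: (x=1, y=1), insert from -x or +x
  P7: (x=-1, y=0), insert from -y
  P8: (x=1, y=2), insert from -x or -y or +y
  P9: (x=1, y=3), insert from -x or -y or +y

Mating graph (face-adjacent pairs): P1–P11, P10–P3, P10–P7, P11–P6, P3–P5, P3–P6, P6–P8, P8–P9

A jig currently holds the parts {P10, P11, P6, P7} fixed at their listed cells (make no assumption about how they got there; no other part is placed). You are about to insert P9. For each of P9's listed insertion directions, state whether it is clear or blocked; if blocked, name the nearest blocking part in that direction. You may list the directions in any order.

+y: clear; -x: clear; -y: blocked by P6

-x: ray from P9(1, 3) has no placed part ⇒ clear
-y: nearest on ray is P6@(1, 1) ⇒ blocked
+y: ray from P9(1, 3) has no placed part ⇒ clear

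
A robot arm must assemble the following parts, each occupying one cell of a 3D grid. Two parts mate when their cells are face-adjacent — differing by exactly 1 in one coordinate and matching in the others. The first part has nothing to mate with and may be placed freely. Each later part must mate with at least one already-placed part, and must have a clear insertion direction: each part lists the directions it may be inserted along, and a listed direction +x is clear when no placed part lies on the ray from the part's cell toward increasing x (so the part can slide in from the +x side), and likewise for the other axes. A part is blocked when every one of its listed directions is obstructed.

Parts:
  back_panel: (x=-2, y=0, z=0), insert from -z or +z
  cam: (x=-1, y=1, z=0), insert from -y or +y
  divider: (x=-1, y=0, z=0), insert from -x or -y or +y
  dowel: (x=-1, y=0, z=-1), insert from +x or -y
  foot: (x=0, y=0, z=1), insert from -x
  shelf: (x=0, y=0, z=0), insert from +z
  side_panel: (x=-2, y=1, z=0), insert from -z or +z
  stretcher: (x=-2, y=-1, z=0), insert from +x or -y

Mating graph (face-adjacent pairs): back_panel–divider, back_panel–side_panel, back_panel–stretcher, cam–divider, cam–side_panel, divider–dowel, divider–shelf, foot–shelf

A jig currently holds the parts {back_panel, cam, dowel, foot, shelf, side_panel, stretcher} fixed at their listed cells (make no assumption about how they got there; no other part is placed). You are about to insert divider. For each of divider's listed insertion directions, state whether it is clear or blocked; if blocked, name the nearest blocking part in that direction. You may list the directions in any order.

+y: blocked by cam; -x: blocked by back_panel; -y: clear

-x: nearest on ray is back_panel@(-2, 0, 0) ⇒ blocked
-y: ray from divider(-1, 0, 0) has no placed part ⇒ clear
+y: nearest on ray is cam@(-1, 1, 0) ⇒ blocked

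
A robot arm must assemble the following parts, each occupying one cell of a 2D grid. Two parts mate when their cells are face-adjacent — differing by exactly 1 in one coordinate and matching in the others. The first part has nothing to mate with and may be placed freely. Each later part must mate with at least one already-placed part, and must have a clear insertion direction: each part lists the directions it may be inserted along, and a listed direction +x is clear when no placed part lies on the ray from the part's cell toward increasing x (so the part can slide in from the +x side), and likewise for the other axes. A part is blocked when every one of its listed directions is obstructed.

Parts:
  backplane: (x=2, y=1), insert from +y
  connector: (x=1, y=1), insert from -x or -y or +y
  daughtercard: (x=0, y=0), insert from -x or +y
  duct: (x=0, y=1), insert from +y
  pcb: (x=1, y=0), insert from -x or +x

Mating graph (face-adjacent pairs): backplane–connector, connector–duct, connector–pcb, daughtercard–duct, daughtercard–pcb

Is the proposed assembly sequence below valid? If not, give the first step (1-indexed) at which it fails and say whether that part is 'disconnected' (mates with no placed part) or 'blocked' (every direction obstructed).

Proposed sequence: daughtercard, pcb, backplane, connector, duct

1. daughtercard@(0, 0) [-x clear] — {daughtercard}
2. pcb@(1, 0) [+x clear] — {daughtercard, pcb}
3. backplane@(2, 1) — no placed neighbour ⇒ disconnected

Invalid at step 3 (disconnected)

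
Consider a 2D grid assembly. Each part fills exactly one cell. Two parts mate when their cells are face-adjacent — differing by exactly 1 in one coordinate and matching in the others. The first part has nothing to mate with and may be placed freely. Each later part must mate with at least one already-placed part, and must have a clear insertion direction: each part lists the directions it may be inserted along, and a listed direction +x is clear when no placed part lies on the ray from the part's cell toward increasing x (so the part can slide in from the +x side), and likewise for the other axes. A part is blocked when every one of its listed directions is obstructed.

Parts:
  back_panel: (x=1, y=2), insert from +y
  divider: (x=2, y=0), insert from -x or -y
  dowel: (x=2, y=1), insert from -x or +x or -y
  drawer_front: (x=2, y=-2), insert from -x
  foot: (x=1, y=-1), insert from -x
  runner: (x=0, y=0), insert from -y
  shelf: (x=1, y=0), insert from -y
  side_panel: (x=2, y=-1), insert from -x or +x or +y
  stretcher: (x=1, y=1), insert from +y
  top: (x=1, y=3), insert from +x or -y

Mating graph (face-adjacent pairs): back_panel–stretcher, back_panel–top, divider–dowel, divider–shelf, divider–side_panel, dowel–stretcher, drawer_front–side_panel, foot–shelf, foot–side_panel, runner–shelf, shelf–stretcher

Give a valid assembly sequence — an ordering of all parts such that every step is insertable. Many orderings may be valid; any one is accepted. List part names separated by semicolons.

1. divider@(2, 0) [-x clear] — {divider}
2. dowel@(2, 1) [-x clear] — {divider, dowel}
3. shelf@(1, 0) [-y clear] — {divider, dowel, shelf}
4. foot@(1, -1) [-x clear] — {divider, dowel, foot, shelf}
5. runner@(0, 0) [-y clear] — {divider, dowel, foot, runner, shelf}
6. stretcher@(1, 1) [+y clear] — {divider, dowel, foot, runner, shelf, stretcher}
7. back_panel@(1, 2) [+y clear] — {back_panel, divider, dowel, foot, runner, shelf, stretcher}
8. top@(1, 3) [+x clear] — {back_panel, divider, dowel, foot, runner, shelf, stretcher, top}
9. side_panel@(2, -1) [+x clear] — {back_panel, divider, dowel, foot, runner, shelf, side_panel, stretcher, top}
10. drawer_front@(2, -2) [-x clear] — {back_panel, divider, dowel, drawer_front, foot, runner, shelf, side_panel, stretcher, top}

divider; dowel; shelf; foot; runner; stretcher; back_panel; top; side_panel; drawer_front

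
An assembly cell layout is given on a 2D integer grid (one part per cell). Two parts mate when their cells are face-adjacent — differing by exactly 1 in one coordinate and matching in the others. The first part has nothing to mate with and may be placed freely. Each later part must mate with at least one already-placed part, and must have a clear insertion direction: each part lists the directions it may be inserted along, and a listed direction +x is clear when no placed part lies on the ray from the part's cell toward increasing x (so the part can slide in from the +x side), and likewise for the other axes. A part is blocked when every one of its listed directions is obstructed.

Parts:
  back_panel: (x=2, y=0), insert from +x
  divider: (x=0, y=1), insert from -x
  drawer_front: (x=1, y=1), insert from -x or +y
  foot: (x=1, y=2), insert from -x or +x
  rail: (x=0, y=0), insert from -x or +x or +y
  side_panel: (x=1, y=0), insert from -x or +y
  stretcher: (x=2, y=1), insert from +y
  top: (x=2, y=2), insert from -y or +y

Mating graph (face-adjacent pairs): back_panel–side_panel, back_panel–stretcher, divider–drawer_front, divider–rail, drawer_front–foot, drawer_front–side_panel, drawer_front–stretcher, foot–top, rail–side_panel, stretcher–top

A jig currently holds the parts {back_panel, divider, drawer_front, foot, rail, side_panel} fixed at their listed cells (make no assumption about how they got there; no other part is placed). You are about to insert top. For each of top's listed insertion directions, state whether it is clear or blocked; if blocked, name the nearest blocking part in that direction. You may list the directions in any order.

+y: clear; -y: blocked by back_panel

-y: nearest on ray is back_panel@(2, 0) ⇒ blocked
+y: ray from top(2, 2) has no placed part ⇒ clear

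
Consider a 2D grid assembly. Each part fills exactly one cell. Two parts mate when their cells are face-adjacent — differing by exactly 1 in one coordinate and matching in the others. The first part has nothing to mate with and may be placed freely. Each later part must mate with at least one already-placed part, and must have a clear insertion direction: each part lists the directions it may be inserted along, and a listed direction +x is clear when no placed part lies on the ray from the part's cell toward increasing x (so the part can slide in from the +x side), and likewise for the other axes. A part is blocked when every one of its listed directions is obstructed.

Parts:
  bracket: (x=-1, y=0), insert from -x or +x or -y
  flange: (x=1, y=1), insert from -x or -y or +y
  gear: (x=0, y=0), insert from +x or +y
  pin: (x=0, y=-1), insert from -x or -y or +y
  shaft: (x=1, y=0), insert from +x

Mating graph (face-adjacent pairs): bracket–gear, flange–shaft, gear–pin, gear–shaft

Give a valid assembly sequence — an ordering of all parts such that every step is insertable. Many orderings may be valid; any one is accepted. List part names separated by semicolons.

shaft; flange; gear; bracket; pin

1. shaft@(1, 0) [+x clear] — {shaft}
2. flange@(1, 1) [-x clear] — {flange, shaft}
3. gear@(0, 0) [+y clear] — {flange, gear, shaft}
4. bracket@(-1, 0) [-x clear] — {bracket, flange, gear, shaft}
5. pin@(0, -1) [-x clear] — {bracket, flange, gear, pin, shaft}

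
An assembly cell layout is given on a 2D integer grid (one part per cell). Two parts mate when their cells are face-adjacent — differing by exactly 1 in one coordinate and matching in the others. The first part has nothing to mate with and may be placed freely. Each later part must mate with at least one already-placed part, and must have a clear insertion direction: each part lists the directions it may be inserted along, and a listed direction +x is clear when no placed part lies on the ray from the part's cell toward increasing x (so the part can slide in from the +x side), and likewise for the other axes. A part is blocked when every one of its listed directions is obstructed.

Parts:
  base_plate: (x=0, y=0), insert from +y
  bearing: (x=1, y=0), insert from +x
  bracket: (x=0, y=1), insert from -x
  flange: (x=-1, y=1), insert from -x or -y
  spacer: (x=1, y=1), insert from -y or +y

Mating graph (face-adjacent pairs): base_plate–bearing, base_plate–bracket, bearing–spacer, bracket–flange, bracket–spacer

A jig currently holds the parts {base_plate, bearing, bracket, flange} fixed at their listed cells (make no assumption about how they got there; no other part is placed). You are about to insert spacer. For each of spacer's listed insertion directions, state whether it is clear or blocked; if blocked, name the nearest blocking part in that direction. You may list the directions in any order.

+y: clear; -y: blocked by bearing

-y: nearest on ray is bearing@(1, 0) ⇒ blocked
+y: ray from spacer(1, 1) has no placed part ⇒ clear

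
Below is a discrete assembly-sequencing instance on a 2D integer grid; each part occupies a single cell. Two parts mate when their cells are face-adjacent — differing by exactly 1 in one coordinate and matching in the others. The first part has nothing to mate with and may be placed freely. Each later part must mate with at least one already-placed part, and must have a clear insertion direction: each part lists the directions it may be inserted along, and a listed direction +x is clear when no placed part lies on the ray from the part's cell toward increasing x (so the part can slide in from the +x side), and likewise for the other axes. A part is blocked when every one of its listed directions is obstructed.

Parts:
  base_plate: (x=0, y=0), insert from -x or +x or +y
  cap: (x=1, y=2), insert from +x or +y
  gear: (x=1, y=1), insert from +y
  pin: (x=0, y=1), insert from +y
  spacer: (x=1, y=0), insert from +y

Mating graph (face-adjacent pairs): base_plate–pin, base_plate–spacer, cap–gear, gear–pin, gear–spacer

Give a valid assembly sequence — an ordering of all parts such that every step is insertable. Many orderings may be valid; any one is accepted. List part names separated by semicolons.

1. base_plate@(0, 0) [-x clear] — {base_plate}
2. spacer@(1, 0) [+y clear] — {base_plate, spacer}
3. pin@(0, 1) [+y clear] — {base_plate, pin, spacer}
4. gear@(1, 1) [+y clear] — {base_plate, gear, pin, spacer}
5. cap@(1, 2) [+x clear] — {base_plate, cap, gear, pin, spacer}

base_plate; spacer; pin; gear; cap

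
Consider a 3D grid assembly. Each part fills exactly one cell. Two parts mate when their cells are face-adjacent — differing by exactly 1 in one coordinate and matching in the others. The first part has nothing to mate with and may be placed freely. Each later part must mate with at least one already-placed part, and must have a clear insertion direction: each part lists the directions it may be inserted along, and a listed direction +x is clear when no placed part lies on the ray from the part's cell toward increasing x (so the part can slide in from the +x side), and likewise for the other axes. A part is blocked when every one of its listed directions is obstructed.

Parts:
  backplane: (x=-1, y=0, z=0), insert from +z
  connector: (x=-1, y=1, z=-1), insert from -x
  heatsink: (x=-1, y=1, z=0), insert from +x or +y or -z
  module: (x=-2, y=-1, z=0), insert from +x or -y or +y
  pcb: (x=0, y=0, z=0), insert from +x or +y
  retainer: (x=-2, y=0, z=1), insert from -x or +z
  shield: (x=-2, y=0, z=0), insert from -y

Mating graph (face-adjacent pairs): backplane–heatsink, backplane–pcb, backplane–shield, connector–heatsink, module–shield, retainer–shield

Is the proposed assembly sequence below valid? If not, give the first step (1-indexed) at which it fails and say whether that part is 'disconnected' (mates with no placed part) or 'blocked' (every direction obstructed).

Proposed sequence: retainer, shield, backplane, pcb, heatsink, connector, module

1. retainer@(-2, 0, 1) [-x clear] — {retainer}
2. shield@(-2, 0, 0) [-y clear] — {retainer, shield}
3. backplane@(-1, 0, 0) [+z clear] — {backplane, retainer, shield}
4. pcb@(0, 0, 0) [+x clear] — {backplane, pcb, retainer, shield}
5. heatsink@(-1, 1, 0) [+x clear] — {backplane, heatsink, pcb, retainer, shield}
6. connector@(-1, 1, -1) [-x clear] — {backplane, connector, heatsink, pcb, retainer, shield}
7. module@(-2, -1, 0) [+x clear] — {backplane, connector, heatsink, module, pcb, retainer, shield}

Valid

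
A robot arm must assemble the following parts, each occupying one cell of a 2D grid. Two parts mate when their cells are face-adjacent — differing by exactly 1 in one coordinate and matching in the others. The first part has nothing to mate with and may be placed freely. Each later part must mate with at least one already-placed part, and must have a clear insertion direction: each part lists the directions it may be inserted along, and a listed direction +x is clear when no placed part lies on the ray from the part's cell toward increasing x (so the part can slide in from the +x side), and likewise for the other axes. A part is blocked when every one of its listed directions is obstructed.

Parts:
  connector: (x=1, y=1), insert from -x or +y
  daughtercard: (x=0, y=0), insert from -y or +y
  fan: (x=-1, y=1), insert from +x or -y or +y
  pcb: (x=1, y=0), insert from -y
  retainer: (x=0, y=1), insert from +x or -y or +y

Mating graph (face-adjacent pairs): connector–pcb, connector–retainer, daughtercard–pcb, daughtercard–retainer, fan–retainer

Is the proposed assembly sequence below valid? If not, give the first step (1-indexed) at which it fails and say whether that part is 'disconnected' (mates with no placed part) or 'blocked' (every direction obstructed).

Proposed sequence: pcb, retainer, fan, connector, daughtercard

1. pcb@(1, 0) [-y clear] — {pcb}
2. retainer@(0, 1) — no placed neighbour ⇒ disconnected

Invalid at step 2 (disconnected)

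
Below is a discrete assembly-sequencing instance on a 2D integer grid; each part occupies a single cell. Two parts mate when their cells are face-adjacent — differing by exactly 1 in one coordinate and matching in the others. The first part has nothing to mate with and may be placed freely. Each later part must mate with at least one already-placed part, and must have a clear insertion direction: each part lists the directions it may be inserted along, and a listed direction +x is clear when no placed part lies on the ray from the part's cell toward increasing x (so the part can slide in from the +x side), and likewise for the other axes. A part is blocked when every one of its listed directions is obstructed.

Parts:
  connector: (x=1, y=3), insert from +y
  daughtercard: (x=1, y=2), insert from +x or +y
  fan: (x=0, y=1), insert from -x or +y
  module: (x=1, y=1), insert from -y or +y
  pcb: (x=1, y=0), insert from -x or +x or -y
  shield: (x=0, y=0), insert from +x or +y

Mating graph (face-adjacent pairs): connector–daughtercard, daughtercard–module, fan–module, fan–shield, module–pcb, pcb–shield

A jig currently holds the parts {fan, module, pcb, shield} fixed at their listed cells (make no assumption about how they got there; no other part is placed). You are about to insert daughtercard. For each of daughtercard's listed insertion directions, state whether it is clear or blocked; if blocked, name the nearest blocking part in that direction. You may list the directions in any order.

+x: clear; +y: clear

+x: ray from daughtercard(1, 2) has no placed part ⇒ clear
+y: ray from daughtercard(1, 2) has no placed part ⇒ clear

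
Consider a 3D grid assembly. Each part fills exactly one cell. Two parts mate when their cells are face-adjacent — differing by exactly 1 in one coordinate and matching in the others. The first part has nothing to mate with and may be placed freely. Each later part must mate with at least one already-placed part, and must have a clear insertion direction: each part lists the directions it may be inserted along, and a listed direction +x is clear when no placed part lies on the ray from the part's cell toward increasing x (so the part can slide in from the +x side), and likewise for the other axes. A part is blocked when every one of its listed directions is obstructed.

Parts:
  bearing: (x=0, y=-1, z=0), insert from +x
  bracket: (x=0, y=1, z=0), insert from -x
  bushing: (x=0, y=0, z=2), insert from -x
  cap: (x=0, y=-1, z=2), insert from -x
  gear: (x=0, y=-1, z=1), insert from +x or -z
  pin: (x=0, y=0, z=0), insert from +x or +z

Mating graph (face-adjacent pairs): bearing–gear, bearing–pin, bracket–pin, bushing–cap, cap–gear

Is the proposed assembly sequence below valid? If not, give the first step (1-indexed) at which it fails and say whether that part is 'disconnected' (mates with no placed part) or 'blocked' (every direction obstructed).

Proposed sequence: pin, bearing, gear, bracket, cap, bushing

Valid

1. pin@(0, 0, 0) [+x clear] — {pin}
2. bearing@(0, -1, 0) [+x clear] — {bearing, pin}
3. gear@(0, -1, 1) [+x clear] — {bearing, gear, pin}
4. bracket@(0, 1, 0) [-x clear] — {bearing, bracket, gear, pin}
5. cap@(0, -1, 2) [-x clear] — {bearing, bracket, cap, gear, pin}
6. bushing@(0, 0, 2) [-x clear] — {bearing, bracket, bushing, cap, gear, pin}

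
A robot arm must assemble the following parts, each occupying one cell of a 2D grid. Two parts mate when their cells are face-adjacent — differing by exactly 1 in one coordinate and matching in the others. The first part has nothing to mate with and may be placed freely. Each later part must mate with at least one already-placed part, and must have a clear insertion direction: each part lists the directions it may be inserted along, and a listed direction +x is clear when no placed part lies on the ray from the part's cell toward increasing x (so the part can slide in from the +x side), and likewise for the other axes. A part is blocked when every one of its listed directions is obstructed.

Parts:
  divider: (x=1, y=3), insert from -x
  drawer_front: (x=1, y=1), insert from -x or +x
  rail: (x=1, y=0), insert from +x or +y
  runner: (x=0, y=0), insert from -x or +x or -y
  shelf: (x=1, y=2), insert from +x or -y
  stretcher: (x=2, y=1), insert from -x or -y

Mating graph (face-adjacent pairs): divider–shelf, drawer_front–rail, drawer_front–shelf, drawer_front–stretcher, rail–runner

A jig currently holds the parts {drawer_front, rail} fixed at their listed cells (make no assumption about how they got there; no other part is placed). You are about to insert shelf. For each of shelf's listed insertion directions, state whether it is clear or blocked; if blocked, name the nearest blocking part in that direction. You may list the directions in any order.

+x: ray from shelf(1, 2) has no placed part ⇒ clear
-y: nearest on ray is drawer_front@(1, 1) ⇒ blocked

+x: clear; -y: blocked by drawer_front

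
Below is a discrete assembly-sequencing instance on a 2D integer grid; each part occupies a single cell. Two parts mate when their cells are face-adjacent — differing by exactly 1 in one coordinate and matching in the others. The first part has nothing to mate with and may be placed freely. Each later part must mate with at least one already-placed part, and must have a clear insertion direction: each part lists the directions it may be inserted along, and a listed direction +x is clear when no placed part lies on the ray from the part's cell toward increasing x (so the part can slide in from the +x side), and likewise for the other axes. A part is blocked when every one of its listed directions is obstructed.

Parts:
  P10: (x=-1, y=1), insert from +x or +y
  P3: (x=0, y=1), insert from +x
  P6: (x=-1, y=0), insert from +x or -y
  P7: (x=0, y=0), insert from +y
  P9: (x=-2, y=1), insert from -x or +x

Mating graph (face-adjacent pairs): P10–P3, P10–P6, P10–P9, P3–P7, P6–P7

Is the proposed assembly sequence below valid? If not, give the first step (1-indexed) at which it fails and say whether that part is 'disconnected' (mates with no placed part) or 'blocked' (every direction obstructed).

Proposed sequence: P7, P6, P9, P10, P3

Invalid at step 3 (disconnected)

1. P7@(0, 0) [+y clear] — {P7}
2. P6@(-1, 0) [-y clear] — {P6, P7}
3. P9@(-2, 1) — no placed neighbour ⇒ disconnected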